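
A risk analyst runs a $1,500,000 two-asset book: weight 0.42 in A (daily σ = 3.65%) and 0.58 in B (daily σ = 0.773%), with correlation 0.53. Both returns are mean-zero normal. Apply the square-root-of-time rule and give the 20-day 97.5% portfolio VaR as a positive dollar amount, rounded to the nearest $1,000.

$238,000

σ_p = √(0.42²·3.65² + 0.58²·0.773² + 2·0.53·0.42·0.58·3.65·0.773) = 1.811%.
σ_{20d} = 1.811% × √20 = 8.099%.
z(97.5%) = 1.960.
VaR = 1.960 × 8.099% = 15.874%; on $1,500,000 that is $238,110.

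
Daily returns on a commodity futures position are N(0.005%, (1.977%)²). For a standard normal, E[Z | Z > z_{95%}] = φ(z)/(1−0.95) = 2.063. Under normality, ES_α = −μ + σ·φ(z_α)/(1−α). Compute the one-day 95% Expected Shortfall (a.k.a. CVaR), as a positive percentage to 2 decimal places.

4.07%

ES = −(0.005%) + 1.977% × 2.063 = 4.074%.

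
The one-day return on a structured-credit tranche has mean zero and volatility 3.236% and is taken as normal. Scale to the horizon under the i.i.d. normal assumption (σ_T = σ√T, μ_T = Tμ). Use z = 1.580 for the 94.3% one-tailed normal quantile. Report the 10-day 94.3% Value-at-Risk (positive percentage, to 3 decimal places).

σ_{10d} = 3.236% × √10 = 10.233%.
VaR = 1.580 × 10.233% = 16.168%.

16.168%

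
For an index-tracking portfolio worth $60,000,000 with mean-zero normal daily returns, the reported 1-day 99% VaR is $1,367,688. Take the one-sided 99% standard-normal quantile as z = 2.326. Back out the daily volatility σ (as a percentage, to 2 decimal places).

VaR as a fraction: $1,367,688 / $60,000,000 = 2.279%.
σ = VaR / z = 2.279% / 2.326 = 0.980%.

0.98%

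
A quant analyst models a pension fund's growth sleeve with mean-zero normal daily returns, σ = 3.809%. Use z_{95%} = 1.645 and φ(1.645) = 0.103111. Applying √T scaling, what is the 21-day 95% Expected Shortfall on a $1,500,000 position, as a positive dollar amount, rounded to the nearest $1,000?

σ_{21d} = 3.809% × √21 = 17.455%.
ES multiplier = φ(z)/(1−α) = 0.103111/0.05 = 2.062.
ES = 17.455% × 2.062 = 35.992%; on $1,500,000: $539,880.

$540,000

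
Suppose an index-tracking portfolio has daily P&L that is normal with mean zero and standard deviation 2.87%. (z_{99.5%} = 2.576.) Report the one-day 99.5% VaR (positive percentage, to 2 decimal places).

VaR = z·σ = 2.576 × 2.87% = 7.393%.

7.39%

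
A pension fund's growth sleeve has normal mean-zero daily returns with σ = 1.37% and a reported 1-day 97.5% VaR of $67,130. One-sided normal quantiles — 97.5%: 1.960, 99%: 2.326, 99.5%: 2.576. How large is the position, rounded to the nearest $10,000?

$2,500,000

VaR as a fraction of value: z·σ = 1.960 × 1.37% = 2.6852%.
Position = $67,130 / 0.026852 = $2,500,000.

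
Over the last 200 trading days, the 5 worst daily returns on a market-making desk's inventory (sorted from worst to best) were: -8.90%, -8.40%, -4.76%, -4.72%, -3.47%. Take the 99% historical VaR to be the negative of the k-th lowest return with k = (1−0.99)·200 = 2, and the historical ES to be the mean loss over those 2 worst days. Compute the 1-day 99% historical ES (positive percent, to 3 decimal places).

The 2 worst returns sum to -17.30%.
ES = −(-17.30%) / 2 = 8.65% ≈ 8.650%.

8.650%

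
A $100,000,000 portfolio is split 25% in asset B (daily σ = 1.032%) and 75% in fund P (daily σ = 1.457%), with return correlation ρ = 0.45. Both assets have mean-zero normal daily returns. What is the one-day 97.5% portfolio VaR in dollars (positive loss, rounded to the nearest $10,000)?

$2,410,000

σ_p² = 0.25²·1.032² + 0.75²·1.457² + 2·0.45·0.25·0.75·1.032·1.457 = 1.5144 (%²).
σ_p = √1.5144 = 1.231%.
At 97.5%, z = 1.960.
VaR = 1.960 × 1.231% = 2.413%; on $100,000,000 that is $2,413,000.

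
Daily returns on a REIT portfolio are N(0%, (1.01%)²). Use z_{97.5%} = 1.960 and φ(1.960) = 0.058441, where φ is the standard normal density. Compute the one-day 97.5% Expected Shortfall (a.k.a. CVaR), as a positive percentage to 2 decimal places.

2.36%

Tail multiplier: φ(z)/(1−α) = 0.058441 / 0.025 = 2.338.
ES = 1.01% × 2.338 = 2.361%.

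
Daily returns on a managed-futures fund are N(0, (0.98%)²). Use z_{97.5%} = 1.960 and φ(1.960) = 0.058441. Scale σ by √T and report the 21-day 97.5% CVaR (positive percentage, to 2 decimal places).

10.50%

σ_{21d} = 0.98% × √21 = 4.491%.
ES multiplier = φ(z)/(1−α) = 0.058441/0.025 = 2.338.
ES = 4.491% × 2.338 = 10.500%.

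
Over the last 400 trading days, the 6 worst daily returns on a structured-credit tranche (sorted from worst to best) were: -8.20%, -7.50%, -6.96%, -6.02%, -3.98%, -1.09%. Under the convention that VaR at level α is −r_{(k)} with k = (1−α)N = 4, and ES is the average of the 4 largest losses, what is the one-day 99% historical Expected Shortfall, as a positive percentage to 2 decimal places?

The 4 worst returns sum to -28.68%.
ES = −(-28.68%) / 4 = 7.17%.

7.17%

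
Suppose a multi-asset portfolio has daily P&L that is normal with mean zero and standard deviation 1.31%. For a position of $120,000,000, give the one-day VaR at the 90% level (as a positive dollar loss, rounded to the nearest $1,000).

$2,015,000

At 90% one-sided, z = 1.282.
VaR = z·σ = 1.282 × 1.31% = 1.679%.
On $120,000,000: 0.01679 × $120,000,000 = $2,014,800.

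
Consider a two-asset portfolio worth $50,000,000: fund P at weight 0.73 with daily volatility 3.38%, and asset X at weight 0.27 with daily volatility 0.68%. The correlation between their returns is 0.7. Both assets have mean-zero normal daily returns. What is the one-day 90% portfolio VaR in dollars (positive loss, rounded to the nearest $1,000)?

$1,666,000

σ_p² = 0.73²·3.38² + 0.27²·0.68² + 2·0.7·0.73·0.27·3.38·0.68 = 6.7560 (%²).
σ_p = √6.7560 = 2.599%.
At 90%, z = 1.282.
VaR = 1.282 × 2.599% = 3.332%; on $50,000,000 that is $1,666,000.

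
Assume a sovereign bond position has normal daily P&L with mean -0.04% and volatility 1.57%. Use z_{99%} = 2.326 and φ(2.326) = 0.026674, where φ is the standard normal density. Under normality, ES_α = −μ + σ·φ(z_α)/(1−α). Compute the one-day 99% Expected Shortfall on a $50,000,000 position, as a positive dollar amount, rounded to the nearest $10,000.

Tail multiplier: φ(z)/(1−α) = 0.026674 / 0.01 = 2.667.
ES = −(-0.04%) + 1.57% × 2.667 = 4.227%.
On $50,000,000: 0.04227 × $50,000,000 = $2,113,500.

$2,110,000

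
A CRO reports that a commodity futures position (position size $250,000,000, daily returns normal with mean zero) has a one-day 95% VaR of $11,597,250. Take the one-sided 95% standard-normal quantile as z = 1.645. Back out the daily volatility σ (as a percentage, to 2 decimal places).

VaR as a fraction: $11,597,250 / $250,000,000 = 4.639%.
σ = VaR / z = 4.639% / 1.645 = 2.820%.

2.82%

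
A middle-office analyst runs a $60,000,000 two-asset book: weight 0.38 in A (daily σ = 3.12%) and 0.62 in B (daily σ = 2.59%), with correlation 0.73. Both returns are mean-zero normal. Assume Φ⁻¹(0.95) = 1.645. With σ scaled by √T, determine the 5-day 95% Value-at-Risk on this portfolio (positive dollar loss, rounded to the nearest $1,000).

$5,740,000

σ_p = √(0.38²·3.12² + 0.62²·2.59² + 2·0.73·0.38·0.62·3.12·2.59) = 2.601%.
σ_{5d} = 2.601% × √5 = 5.816%.
VaR = 1.645 × 5.816% = 9.567%; on $60,000,000 that is $5,740,200.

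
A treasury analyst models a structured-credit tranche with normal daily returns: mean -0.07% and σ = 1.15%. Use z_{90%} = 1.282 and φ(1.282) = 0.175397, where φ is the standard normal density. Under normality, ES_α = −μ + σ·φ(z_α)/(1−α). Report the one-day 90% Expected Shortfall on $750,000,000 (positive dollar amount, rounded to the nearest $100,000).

$15,700,000

Tail multiplier: φ(z)/(1−α) = 0.175397 / 0.1 = 1.754.
ES = −(-0.07%) + 1.15% × 1.754 = 2.087%.
On $750,000,000: 0.02087 × $750,000,000 = $15,652,500.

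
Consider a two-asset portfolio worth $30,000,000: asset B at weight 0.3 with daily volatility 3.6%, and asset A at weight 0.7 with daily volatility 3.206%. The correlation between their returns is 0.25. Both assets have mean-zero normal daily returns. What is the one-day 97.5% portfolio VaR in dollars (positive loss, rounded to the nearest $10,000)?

σ_p² = 0.3²·3.6² + 0.7²·3.206² + 2·0.25·0.3·0.7·3.6·3.206 = 7.4147 (%²).
σ_p = √7.4147 = 2.723%.
At 97.5%, z = 1.960.
VaR = 1.960 × 2.723% = 5.337%; on $30,000,000 that is $1,601,100.

$1,600,000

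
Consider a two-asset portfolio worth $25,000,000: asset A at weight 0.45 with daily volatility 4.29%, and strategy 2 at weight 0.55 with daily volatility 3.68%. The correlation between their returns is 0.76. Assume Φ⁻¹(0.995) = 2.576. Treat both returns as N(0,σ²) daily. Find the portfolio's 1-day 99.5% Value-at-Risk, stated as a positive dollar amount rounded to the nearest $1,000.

$2,389,000

σ_p² = 0.45²·4.29² + 0.55²·3.68² + 2·0.76·0.45·0.55·4.29·3.68 = 13.7626 (%²).
σ_p = √13.7626 = 3.710%.
VaR = 2.576 × 3.710% = 9.557%; on $25,000,000 that is $2,389,250.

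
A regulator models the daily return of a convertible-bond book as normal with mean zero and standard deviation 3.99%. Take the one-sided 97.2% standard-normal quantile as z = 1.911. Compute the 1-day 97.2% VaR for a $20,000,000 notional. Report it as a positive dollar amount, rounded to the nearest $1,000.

VaR = z·σ = 1.911 × 3.99% = 7.625%.
On $20,000,000: 0.07625 × $20,000,000 = $1,525,000.

$1,525,000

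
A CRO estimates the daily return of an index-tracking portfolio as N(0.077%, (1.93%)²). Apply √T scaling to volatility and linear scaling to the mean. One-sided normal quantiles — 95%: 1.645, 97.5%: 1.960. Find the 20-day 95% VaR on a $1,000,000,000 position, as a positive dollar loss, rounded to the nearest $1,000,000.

σ_{20d} = 1.93% × √20 = 8.631%; μ_{20d} = 20 × 0.077% = 1.540%.
VaR = −(1.540%) + 1.645 × 8.631% = 12.658%.
On $1,000,000,000: 0.12658 × $1,000,000,000 = $126,580,000.

$127,000,000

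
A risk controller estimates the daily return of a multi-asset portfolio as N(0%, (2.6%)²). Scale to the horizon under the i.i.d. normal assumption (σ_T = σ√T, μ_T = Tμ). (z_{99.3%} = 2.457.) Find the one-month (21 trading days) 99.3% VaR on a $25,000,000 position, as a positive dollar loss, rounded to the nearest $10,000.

$7,320,000

σ_{21d} = 2.6% × √21 = 11.915%.
VaR = 2.457 × 11.915% = 29.275%.
On $25,000,000: 0.29275 × $25,000,000 = $7,318,750.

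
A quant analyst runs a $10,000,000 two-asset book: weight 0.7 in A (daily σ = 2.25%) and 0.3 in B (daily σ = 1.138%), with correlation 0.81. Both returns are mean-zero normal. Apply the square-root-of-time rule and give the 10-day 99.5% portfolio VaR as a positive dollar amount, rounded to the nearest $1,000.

σ_p = √(0.7²·2.25² + 0.3²·1.138² + 2·0.81·0.7·0.3·2.25·1.138) = 1.862%.
σ_{10d} = 1.862% × √10 = 5.888%.
z(99.5%) = 2.576.
VaR = 2.576 × 5.888% = 15.167%; on $10,000,000 that is $1,516,700.

$1,517,000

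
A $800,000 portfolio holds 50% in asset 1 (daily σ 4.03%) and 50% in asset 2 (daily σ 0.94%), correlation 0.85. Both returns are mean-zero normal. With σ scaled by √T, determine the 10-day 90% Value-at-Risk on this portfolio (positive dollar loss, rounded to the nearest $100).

σ_p = √(0.5²·4.03² + 0.5²·0.94² + 2·0.85·0.5·0.5·4.03·0.94) = 2.427%.
σ_{10d} = 2.427% × √10 = 7.675%.
z(90%) = 1.282.
VaR = 1.282 × 7.675% = 9.839%; on $800,000 that is $78,712.

$78,700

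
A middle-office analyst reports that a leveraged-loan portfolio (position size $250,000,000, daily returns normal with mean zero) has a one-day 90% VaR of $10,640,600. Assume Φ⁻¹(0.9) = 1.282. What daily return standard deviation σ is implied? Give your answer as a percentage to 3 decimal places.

VaR as a fraction: $10,640,600 / $250,000,000 = 4.256%.
σ = VaR / z = 4.256% / 1.282 = 3.320%.

3.320%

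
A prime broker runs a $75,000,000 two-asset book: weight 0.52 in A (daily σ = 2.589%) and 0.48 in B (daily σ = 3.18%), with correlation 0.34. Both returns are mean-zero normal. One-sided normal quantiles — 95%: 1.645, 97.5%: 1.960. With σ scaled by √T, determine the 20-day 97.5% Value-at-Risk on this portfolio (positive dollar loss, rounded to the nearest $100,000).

$15,500,000

σ_p = √(0.52²·2.589² + 0.48²·3.18² + 2·0.34·0.52·0.48·2.589·3.18) = 2.354%.
σ_{20d} = 2.354% × √20 = 10.527%.
VaR = 1.960 × 10.527% = 20.633%; on $75,000,000 that is $15,474,750.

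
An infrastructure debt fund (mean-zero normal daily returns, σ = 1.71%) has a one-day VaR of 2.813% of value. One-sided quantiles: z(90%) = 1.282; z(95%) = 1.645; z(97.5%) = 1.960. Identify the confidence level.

Implied z = VaR/σ = 2.813 / 1.71 = 1.645.
This matches z(95%) = 1.645.

95%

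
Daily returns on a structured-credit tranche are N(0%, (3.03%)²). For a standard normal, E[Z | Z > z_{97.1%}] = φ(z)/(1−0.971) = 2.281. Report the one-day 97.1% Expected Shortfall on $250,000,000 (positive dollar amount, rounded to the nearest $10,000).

ES = 3.03% × 2.281 = 6.911%.
On $250,000,000: 0.06911 × $250,000,000 = $17,277,500.

$17,280,000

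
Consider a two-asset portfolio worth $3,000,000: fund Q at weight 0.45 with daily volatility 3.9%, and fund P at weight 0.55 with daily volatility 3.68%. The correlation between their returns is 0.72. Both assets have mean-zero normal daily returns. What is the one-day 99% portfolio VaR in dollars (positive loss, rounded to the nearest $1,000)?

σ_p² = 0.45²·3.9² + 0.55²·3.68² + 2·0.72·0.45·0.55·3.9·3.68 = 12.2917 (%²).
σ_p = √12.2917 = 3.506%.
At 99%, z = 2.326.
VaR = 2.326 × 3.506% = 8.155%; on $3,000,000 that is $244,650.

$245,000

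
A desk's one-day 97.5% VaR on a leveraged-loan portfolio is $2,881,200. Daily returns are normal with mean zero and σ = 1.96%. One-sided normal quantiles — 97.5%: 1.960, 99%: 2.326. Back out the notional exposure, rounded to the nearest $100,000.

$75,000,000

VaR as a fraction of value: z·σ = 1.960 × 1.96% = 3.8416%.
Position = $2,881,200 / 0.038416 = $75,000,000.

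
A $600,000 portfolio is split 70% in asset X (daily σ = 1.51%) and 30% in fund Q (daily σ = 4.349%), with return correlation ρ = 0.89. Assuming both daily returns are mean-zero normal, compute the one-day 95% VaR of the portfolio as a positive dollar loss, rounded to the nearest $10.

σ_p² = 0.7²·1.51² + 0.3²·4.349² + 2·0.89·0.7·0.3·1.51·4.349 = 5.2742 (%²).
σ_p = √5.2742 = 2.297%.
At 95%, z = 1.645.
VaR = 1.645 × 2.297% = 3.779%; on $600,000 that is $22,674.

$22,670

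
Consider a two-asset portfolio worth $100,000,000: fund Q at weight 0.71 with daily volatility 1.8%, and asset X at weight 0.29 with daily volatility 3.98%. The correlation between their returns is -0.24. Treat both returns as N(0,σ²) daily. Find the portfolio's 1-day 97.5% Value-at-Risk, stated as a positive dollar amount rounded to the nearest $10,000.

$2,940,000

σ_p² = 0.71²·1.8² + 0.29²·3.98² + 2·-0.24·0.71·0.29·1.8·3.98 = 2.2574 (%²).
σ_p = √2.2574 = 1.502%.
At 97.5%, z = 1.960.
VaR = 1.960 × 1.502% = 2.944%; on $100,000,000 that is $2,944,000.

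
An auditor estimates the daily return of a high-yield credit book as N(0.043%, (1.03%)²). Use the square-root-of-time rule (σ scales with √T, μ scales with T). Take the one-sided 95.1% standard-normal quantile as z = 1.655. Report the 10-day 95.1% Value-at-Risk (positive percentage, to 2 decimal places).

σ_{10d} = 1.03% × √10 = 3.257%; μ_{10d} = 10 × 0.043% = 0.430%.
VaR = −(0.430%) + 1.655 × 3.257% = 4.960%.

4.96%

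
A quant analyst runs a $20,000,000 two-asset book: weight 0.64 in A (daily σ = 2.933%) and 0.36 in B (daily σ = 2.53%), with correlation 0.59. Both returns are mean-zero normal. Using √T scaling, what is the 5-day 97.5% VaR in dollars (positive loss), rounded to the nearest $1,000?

$2,212,000

σ_p = √(0.64²·2.933² + 0.36²·2.53² + 2·0.59·0.64·0.36·2.933·2.53) = 2.524%.
σ_{5d} = 2.524% × √5 = 5.644%.
z(97.5%) = 1.960.
VaR = 1.960 × 5.644% = 11.062%; on $20,000,000 that is $2,212,400.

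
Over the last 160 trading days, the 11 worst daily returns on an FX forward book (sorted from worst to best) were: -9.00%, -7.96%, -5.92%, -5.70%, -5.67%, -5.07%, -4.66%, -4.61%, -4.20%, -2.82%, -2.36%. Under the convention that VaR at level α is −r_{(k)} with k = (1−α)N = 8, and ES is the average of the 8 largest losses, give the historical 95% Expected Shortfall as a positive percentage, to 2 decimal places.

6.07%

The 8 worst returns sum to -48.59%.
ES = −(-48.59%) / 8 = 6.07375% ≈ 6.07%.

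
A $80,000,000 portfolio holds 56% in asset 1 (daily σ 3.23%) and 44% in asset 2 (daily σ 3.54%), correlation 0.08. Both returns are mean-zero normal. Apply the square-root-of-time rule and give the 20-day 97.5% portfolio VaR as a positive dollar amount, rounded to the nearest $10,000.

$17,390,000

σ_p = √(0.56²·3.23² + 0.44²·3.54² + 2·0.08·0.56·0.44·3.23·3.54) = 2.480%.
σ_{20d} = 2.480% × √20 = 11.091%.
z(97.5%) = 1.960.
VaR = 1.960 × 11.091% = 21.738%; on $80,000,000 that is $17,390,400.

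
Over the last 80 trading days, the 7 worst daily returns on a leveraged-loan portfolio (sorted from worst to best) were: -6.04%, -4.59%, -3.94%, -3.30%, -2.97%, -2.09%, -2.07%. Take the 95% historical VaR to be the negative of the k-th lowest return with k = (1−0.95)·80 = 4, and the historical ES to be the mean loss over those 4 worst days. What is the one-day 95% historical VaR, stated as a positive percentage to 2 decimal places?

k = 4; the 4th lowest return is -3.30%, so VaR = 3.30%.

3.30%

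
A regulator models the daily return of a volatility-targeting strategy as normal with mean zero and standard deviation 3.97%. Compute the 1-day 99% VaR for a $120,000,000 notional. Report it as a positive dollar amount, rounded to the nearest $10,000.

At 99% one-sided, z = 2.326.
VaR = z·σ = 2.326 × 3.97% = 9.234%.
On $120,000,000: 0.09234 × $120,000,000 = $11,080,800.

$11,080,000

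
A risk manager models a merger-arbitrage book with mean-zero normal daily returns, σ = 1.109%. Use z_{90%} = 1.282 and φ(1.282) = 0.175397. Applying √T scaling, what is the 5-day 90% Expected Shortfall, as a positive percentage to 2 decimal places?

4.35%

σ_{5d} = 1.109% × √5 = 2.480%.
ES multiplier = φ(z)/(1−α) = 0.175397/0.1 = 1.754.
ES = 2.480% × 1.754 = 4.350%.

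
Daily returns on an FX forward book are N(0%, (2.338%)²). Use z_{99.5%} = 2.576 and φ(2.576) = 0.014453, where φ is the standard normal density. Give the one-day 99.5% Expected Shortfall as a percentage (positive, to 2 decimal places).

6.76%

Tail multiplier: φ(z)/(1−α) = 0.014453 / 0.005 = 2.891.
ES = 2.338% × 2.891 = 6.759%.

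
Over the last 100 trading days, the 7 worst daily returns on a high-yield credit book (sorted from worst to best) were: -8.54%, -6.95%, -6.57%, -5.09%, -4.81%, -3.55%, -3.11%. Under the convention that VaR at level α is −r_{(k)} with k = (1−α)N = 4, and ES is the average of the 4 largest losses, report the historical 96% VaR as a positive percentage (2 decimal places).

k = 4; the 4th lowest return is -5.09%, so VaR = 5.09%.

5.09%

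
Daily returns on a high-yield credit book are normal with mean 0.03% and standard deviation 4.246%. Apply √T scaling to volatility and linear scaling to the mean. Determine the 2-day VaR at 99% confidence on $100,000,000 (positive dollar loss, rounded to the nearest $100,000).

At 99%, z = 2.326.
σ_{2d} = 4.246% × √2 = 6.005%; μ_{2d} = 2 × 0.03% = 0.060%.
VaR = −(0.060%) + 2.326 × 6.005% = 13.908%.
On $100,000,000: 0.13908 × $100,000,000 = $13,908,000.

$13,900,000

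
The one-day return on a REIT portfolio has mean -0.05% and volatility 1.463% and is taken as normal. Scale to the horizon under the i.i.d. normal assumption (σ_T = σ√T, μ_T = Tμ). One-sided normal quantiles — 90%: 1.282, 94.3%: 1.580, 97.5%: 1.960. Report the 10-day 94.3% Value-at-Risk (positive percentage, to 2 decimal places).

7.81%

σ_{10d} = 1.463% × √10 = 4.626%; μ_{10d} = 10 × -0.05% = -0.500%.
VaR = −(-0.500%) + 1.580 × 4.626% = 7.809%.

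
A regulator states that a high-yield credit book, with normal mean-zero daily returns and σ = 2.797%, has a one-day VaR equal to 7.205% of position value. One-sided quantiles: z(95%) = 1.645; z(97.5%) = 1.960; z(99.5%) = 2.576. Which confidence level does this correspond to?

99.5%

Implied z = VaR/σ = 7.205 / 2.797 = 2.576.
This matches z(99.5%) = 2.576.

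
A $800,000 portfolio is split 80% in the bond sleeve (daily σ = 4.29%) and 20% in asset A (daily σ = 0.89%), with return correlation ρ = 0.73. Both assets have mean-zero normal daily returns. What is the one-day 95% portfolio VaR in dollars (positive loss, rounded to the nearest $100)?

$46,900

σ_p² = 0.8²·4.29² + 0.2²·0.89² + 2·0.73·0.8·0.2·4.29·0.89 = 12.7022 (%²).
σ_p = √12.7022 = 3.564%.
At 95%, z = 1.645.
VaR = 1.645 × 3.564% = 5.863%; on $800,000 that is $46,904.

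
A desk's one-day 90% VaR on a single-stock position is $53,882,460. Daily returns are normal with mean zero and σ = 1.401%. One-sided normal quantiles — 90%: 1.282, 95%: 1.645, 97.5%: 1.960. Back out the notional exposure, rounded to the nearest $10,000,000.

$3,000,000,000

VaR as a fraction of value: z·σ = 1.282 × 1.401% = 1.79608%.
Position = $53,882,460 / 0.0179608 = $3,000,000,000.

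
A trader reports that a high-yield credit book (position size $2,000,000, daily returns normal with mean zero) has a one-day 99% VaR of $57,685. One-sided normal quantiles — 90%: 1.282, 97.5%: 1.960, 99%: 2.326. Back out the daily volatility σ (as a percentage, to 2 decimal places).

VaR as a fraction: $57,685 / $2,000,000 = 2.884%.
σ = VaR / z = 2.884% / 2.326 = 1.240%.

1.24%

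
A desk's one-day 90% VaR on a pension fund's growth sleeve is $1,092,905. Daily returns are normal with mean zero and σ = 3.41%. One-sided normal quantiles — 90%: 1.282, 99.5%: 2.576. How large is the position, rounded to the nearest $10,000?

VaR as a fraction of value: z·σ = 1.282 × 3.41% = 4.37162%.
Position = $1,092,905 / 0.0437162 = $25,000,000.

$25,000,000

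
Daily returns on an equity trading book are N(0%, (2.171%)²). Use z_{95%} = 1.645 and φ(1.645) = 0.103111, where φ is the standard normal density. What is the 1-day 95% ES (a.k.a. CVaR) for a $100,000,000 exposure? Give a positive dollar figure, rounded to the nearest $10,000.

Tail multiplier: φ(z)/(1−α) = 0.103111 / 0.05 = 2.062.
ES = 2.171% × 2.062 = 4.477%.
On $100,000,000: 0.04477 × $100,000,000 = $4,477,000.

$4,480,000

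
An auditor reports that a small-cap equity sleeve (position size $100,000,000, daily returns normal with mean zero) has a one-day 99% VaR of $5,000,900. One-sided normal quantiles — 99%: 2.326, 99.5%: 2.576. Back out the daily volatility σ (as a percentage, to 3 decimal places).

2.150%

VaR as a fraction: $5,000,900 / $100,000,000 = 5.001%.
σ = VaR / z = 5.001% / 2.326 = 2.150%.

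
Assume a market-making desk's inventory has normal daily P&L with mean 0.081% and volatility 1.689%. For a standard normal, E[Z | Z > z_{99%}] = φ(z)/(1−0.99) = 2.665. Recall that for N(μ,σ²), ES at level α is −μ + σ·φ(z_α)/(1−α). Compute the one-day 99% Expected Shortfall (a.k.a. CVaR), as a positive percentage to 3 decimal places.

ES = −(0.081%) + 1.689% × 2.665 = 4.420%.

4.420%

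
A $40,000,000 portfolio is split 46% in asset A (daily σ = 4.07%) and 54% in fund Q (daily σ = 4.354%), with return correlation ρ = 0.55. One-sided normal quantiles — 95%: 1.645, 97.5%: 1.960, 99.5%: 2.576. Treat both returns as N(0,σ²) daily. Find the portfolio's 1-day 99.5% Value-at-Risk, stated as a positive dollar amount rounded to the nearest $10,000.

σ_p² = 0.46²·4.07² + 0.54²·4.354² + 2·0.55·0.46·0.54·4.07·4.354 = 13.8751 (%²).
σ_p = √13.8751 = 3.725%.
VaR = 2.576 × 3.725% = 9.596%; on $40,000,000 that is $3,838,400.

$3,840,000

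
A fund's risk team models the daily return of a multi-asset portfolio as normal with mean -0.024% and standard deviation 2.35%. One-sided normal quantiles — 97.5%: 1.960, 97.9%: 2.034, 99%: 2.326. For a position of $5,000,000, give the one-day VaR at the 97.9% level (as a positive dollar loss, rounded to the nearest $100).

VaR = −μ + z·σ = −(-0.024%) + 2.034 × 2.35% = 4.804%.
On $5,000,000: 0.04804 × $5,000,000 = $240,200.

$240,200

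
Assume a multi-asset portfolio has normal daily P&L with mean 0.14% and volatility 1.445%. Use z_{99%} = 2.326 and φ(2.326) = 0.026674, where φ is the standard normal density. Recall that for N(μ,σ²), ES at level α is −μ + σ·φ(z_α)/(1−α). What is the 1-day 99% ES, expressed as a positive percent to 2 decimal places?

Tail multiplier: φ(z)/(1−α) = 0.026674 / 0.01 = 2.667.
ES = −(0.14%) + 1.445% × 2.667 = 3.714%.

3.71%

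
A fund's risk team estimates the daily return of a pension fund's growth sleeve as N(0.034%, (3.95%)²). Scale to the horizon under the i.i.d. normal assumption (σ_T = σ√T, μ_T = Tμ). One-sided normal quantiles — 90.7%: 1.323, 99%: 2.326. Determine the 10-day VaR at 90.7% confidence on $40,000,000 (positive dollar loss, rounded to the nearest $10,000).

$6,470,000

σ_{10d} = 3.95% × √10 = 12.491%; μ_{10d} = 10 × 0.034% = 0.340%.
VaR = −(0.340%) + 1.323 × 12.491% = 16.186%.
On $40,000,000: 0.16186 × $40,000,000 = $6,474,400.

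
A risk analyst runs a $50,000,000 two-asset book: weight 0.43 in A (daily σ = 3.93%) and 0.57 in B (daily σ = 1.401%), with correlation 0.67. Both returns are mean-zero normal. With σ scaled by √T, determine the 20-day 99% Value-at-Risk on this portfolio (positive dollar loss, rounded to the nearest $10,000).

σ_p = √(0.43²·3.93² + 0.57²·1.401² + 2·0.67·0.43·0.57·3.93·1.401) = 2.303%.
σ_{20d} = 2.303% × √20 = 10.299%.
z(99%) = 2.326.
VaR = 2.326 × 10.299% = 23.955%; on $50,000,000 that is $11,977,500.

$11,980,000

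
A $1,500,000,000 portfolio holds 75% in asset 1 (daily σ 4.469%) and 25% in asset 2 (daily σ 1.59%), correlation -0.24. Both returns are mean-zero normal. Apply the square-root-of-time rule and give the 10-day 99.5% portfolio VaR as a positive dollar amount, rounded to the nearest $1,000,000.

σ_p = √(0.75²·4.469² + 0.25²·1.59² + 2·-0.24·0.75·0.25·4.469·1.59) = 3.279%.
σ_{10d} = 3.279% × √10 = 10.369%.
z(99.5%) = 2.576.
VaR = 2.576 × 10.369% = 26.711%; on $1,500,000,000 that is $400,665,000.

$401,000,000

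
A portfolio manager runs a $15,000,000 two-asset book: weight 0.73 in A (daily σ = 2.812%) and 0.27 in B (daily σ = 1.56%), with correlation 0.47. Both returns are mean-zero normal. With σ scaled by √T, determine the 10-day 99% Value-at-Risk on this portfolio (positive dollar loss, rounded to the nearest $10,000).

$2,520,000

σ_p = √(0.73²·2.812² + 0.27²·1.56² + 2·0.47·0.73·0.27·2.812·1.56) = 2.281%.
σ_{10d} = 2.281% × √10 = 7.213%.
z(99%) = 2.326.
VaR = 2.326 × 7.213% = 16.777%; on $15,000,000 that is $2,516,550.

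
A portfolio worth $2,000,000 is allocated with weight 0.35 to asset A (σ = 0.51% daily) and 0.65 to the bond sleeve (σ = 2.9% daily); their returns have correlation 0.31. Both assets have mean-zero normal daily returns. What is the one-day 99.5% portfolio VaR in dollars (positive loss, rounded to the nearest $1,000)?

σ_p² = 0.35²·0.51² + 0.65²·2.9² + 2·0.31·0.35·0.65·0.51·2.9 = 3.7937 (%²).
σ_p = √3.7937 = 1.948%.
At 99.5%, z = 2.576.
VaR = 2.576 × 1.948% = 5.018%; on $2,000,000 that is $100,360.

$100,000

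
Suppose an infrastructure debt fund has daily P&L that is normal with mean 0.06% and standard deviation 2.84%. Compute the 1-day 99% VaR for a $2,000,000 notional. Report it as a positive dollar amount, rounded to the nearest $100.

$130,900

At 99% one-sided, z = 2.326.
VaR = −μ + z·σ = −(0.06%) + 2.326 × 2.84% = 6.546%.
On $2,000,000: 0.06546 × $2,000,000 = $130,920.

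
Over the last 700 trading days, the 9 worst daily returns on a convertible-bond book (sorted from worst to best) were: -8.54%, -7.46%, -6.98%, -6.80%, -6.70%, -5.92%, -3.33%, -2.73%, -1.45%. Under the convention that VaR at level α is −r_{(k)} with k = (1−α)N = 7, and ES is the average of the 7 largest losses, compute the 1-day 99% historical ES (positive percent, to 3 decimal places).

6.533%

The 7 worst returns sum to -45.73%.
ES = −(-45.73%) / 7 = 6.5328…% ≈ 6.533%.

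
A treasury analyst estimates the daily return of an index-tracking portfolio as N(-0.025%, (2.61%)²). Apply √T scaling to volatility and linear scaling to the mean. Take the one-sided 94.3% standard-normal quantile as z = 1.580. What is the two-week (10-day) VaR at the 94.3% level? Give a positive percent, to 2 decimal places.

σ_{10d} = 2.61% × √10 = 8.254%; μ_{10d} = 10 × -0.025% = -0.250%.
VaR = −(-0.250%) + 1.580 × 8.254% = 13.291%.

13.29%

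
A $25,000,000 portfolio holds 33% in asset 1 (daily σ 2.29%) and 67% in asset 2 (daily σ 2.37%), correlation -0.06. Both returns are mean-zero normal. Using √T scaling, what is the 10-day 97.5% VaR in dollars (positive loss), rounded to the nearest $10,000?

σ_p = √(0.33²·2.29² + 0.67²·2.37² + 2·-0.06·0.33·0.67·2.29·2.37) = 1.717%.
σ_{10d} = 1.717% × √10 = 5.430%.
z(97.5%) = 1.960.
VaR = 1.960 × 5.430% = 10.643%; on $25,000,000 that is $2,660,750.

$2,660,000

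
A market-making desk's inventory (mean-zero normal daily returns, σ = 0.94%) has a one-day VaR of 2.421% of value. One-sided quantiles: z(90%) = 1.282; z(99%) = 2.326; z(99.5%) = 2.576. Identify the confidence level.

99.5%

Implied z = VaR/σ = 2.421 / 0.94 = 2.576.
This matches z(99.5%) = 2.576.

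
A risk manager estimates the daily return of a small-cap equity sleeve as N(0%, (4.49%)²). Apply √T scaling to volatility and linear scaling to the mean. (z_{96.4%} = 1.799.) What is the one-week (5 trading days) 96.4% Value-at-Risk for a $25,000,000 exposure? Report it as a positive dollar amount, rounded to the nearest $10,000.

$4,520,000

σ_{5d} = 4.49% × √5 = 10.040%.
VaR = 1.799 × 10.040% = 18.062%.
On $25,000,000: 0.18062 × $25,000,000 = $4,515,500.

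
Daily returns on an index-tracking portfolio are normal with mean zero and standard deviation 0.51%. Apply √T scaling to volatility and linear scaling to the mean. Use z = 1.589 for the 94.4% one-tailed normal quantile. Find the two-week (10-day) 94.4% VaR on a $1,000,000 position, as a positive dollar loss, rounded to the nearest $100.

σ_{10d} = 0.51% × √10 = 1.613%.
VaR = 1.589 × 1.613% = 2.563%.
On $1,000,000: 0.02563 × $1,000,000 = $25,630.

$25,600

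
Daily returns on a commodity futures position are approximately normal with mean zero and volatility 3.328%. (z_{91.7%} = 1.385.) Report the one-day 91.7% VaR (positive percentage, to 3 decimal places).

4.609%

VaR = z·σ = 1.385 × 3.328% = 4.609%.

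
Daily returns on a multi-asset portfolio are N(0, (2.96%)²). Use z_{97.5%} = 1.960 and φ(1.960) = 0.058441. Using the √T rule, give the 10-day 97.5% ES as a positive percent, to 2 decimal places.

σ_{10d} = 2.96% × √10 = 9.360%.
ES multiplier = φ(z)/(1−α) = 0.058441/0.025 = 2.338.
ES = 9.360% × 2.338 = 21.884%.

21.88%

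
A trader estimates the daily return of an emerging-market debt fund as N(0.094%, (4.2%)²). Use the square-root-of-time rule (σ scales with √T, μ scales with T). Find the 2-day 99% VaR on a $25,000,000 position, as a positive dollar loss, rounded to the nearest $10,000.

At 99%, z = 2.326.
σ_{2d} = 4.2% × √2 = 5.940%; μ_{2d} = 2 × 0.094% = 0.188%.
VaR = −(0.188%) + 2.326 × 5.940% = 13.628%.
On $25,000,000: 0.13628 × $25,000,000 = $3,407,000.

$3,410,000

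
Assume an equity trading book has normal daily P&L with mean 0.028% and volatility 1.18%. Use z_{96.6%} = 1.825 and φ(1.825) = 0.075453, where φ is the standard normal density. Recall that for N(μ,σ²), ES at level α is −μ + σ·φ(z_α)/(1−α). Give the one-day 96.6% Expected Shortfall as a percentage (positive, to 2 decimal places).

Tail multiplier: φ(z)/(1−α) = 0.075453 / 0.034 = 2.219.
ES = −(0.028%) + 1.18% × 2.219 = 2.590%.

2.59%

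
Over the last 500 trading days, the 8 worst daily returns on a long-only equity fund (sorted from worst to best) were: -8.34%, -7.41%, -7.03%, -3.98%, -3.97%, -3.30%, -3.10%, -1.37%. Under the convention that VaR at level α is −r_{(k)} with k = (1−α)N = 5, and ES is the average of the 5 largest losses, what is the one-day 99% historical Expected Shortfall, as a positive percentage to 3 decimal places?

The 5 worst returns sum to -30.73%.
ES = −(-30.73%) / 5 = 6.146%.

6.146%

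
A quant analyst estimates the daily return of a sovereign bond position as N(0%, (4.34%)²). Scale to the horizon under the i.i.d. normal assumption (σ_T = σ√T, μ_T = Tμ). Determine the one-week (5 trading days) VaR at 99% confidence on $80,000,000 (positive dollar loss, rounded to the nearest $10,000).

$18,060,000

At 99%, z = 2.326.
σ_{5d} = 4.34% × √5 = 9.705%.
VaR = 2.326 × 9.705% = 22.574%.
On $80,000,000: 0.22574 × $80,000,000 = $18,059,200.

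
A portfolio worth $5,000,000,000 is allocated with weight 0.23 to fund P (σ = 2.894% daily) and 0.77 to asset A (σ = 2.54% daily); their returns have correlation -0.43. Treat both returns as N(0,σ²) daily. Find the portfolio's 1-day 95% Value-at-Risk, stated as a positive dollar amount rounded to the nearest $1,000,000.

$146,000,000

σ_p² = 0.23²·2.894² + 0.77²·2.54² + 2·-0.43·0.23·0.77·2.894·2.54 = 3.1486 (%²).
σ_p = √3.1486 = 1.774%.
At 95%, z = 1.645.
VaR = 1.645 × 1.774% = 2.918%; on $5,000,000,000 that is $145,900,000.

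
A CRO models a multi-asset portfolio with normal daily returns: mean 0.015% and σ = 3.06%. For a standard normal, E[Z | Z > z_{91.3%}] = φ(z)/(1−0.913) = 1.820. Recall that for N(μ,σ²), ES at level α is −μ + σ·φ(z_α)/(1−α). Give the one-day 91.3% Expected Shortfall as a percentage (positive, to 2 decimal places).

ES = −(0.015%) + 3.06% × 1.820 = 5.554%.

5.55%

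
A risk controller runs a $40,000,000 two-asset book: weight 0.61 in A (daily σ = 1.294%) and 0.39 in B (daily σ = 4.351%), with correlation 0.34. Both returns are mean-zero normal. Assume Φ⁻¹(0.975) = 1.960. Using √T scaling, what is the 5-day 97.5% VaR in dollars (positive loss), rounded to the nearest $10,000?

σ_p = √(0.61²·1.294² + 0.39²·4.351² + 2·0.34·0.61·0.39·1.294·4.351) = 2.101%.
σ_{5d} = 2.101% × √5 = 4.698%.
VaR = 1.960 × 4.698% = 9.208%; on $40,000,000 that is $3,683,200.

$3,680,000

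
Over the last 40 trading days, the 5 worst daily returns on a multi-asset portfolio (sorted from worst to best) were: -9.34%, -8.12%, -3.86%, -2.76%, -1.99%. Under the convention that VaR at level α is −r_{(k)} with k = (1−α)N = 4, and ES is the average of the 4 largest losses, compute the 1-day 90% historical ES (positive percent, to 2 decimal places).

6.02%

The 4 worst returns sum to -24.08%.
ES = −(-24.08%) / 4 = 6.02%.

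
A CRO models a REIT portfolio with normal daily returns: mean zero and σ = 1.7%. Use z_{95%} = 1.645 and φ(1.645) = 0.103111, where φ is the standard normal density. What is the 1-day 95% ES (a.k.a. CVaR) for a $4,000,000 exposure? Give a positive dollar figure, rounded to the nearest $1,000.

Tail multiplier: φ(z)/(1−α) = 0.103111 / 0.05 = 2.062.
ES = 1.7% × 2.062 = 3.505%.
On $4,000,000: 0.03505 × $4,000,000 = $140,200.

$140,000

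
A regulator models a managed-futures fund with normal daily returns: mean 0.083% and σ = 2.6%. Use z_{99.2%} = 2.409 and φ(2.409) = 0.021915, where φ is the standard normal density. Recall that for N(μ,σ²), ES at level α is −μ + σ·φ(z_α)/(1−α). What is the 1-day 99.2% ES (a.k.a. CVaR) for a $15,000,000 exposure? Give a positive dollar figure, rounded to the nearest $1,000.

Tail multiplier: φ(z)/(1−α) = 0.021915 / 0.008 = 2.739.
ES = −(0.083%) + 2.6% × 2.739 = 7.038%.
On $15,000,000: 0.07038 × $15,000,000 = $1,055,700.

$1,056,000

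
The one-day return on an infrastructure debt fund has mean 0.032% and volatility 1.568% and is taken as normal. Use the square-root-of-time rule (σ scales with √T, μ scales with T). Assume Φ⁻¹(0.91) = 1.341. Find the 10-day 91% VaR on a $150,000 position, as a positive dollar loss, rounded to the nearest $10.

σ_{10d} = 1.568% × √10 = 4.958%; μ_{10d} = 10 × 0.032% = 0.320%.
VaR = −(0.320%) + 1.341 × 4.958% = 6.329%.
On $150,000: 0.06329 × $150,000 = $9,494.

$9,490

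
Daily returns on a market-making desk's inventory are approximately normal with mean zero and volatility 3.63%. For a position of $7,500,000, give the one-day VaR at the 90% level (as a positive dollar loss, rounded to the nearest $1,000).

At 90% one-sided, z = 1.282.
VaR = z·σ = 1.282 × 3.63% = 4.654%.
On $7,500,000: 0.04654 × $7,500,000 = $349,050.

$349,000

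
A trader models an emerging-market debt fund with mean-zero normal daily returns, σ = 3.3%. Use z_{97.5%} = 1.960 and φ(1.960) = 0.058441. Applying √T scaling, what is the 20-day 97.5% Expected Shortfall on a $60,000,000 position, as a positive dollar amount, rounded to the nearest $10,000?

σ_{20d} = 3.3% × √20 = 14.758%.
ES multiplier = φ(z)/(1−α) = 0.058441/0.025 = 2.338.
ES = 14.758% × 2.338 = 34.504%; on $60,000,000: $20,702,400.

$20,700,000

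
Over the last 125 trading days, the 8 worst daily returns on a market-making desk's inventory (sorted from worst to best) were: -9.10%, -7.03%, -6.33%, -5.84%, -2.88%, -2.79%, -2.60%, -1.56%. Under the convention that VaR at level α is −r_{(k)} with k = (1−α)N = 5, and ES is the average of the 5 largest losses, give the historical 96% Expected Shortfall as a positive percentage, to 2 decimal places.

The 5 worst returns sum to -31.18%.
ES = −(-31.18%) / 5 = 6.236% ≈ 6.24%.

6.24%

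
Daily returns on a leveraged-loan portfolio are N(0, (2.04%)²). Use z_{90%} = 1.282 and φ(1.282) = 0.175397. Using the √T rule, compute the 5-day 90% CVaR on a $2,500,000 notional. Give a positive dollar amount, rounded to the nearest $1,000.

$200,000

σ_{5d} = 2.04% × √5 = 4.562%.
ES multiplier = φ(z)/(1−α) = 0.175397/0.1 = 1.754.
ES = 4.562% × 1.754 = 8.002%; on $2,500,000: $200,050.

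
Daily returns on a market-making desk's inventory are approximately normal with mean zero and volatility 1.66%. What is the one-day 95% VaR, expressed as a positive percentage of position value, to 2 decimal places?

2.73%

At 95% one-sided, z = 1.645.
VaR = z·σ = 1.645 × 1.66% = 2.731%.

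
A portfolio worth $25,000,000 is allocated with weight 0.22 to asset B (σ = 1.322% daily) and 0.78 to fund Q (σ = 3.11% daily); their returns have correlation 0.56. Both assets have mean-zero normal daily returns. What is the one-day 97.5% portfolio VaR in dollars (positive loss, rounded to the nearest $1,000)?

$1,274,000

σ_p² = 0.22²·1.322² + 0.78²·3.11² + 2·0.56·0.22·0.78·1.322·3.11 = 6.7593 (%²).
σ_p = √6.7593 = 2.600%.
At 97.5%, z = 1.960.
VaR = 1.960 × 2.600% = 5.096%; on $25,000,000 that is $1,274,000.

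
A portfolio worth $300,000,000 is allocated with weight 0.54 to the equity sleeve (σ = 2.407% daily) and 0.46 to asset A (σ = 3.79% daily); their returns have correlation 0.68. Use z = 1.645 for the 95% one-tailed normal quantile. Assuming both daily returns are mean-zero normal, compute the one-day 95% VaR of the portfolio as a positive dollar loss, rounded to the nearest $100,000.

$13,800,000

σ_p² = 0.54²·2.407² + 0.46²·3.79² + 2·0.68·0.54·0.46·2.407·3.79 = 7.8107 (%²).
σ_p = √7.8107 = 2.795%.
VaR = 1.645 × 2.795% = 4.598%; on $300,000,000 that is $13,794,000.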